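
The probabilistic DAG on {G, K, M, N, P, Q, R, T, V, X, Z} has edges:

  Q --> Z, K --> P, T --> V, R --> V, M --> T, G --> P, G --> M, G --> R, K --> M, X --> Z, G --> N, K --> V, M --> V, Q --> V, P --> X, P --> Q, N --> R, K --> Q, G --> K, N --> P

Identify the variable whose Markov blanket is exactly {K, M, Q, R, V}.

T

The target node must have every member of {K, M, Q, R, V} as a parent, child, or co-parent, and no others.
Parents of T: M; children: V; co-parents: K, M, Q, R.
These exactly cover the given set, so the node is T.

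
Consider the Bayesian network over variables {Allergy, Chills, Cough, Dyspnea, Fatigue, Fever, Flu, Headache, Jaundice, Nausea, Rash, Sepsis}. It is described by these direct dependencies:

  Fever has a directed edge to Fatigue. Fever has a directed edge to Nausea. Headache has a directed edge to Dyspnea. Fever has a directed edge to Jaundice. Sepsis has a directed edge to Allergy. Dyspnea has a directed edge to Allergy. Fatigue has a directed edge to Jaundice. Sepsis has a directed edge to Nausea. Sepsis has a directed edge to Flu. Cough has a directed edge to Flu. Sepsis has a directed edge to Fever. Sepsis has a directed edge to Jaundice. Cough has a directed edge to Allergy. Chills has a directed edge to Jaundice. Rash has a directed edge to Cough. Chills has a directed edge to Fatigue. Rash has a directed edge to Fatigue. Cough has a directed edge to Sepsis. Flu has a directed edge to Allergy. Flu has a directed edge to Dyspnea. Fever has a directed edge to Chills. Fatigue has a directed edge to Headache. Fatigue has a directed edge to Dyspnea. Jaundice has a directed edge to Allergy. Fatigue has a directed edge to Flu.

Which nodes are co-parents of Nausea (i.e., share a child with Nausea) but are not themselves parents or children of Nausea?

Nausea has no children, so it has no co-parents. The set is empty.

{}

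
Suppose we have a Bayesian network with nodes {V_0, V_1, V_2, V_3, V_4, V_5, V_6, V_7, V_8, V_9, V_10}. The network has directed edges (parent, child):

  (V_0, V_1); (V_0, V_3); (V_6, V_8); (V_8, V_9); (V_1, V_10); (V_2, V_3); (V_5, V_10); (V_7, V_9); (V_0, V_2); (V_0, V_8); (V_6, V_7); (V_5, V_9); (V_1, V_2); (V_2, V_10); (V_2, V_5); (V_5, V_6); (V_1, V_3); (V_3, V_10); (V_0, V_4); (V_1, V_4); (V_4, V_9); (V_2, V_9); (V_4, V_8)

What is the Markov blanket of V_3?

{V_0, V_1, V_2, V_5, V_10}

A node's Markov blanket = Pa ∪ Ch ∪ (parents of Ch other than the node itself).
V_3's parents: V_0, V_1, V_2.
V_3 has child V_10.
Other parents of V_3's children:
  V_10 also has parents V_1, V_2, V_5.
Union: {V_0, V_1, V_2} ∪ {V_10} ∪ {V_1, V_2, V_5} = {V_0, V_1, V_2, V_5, V_10}.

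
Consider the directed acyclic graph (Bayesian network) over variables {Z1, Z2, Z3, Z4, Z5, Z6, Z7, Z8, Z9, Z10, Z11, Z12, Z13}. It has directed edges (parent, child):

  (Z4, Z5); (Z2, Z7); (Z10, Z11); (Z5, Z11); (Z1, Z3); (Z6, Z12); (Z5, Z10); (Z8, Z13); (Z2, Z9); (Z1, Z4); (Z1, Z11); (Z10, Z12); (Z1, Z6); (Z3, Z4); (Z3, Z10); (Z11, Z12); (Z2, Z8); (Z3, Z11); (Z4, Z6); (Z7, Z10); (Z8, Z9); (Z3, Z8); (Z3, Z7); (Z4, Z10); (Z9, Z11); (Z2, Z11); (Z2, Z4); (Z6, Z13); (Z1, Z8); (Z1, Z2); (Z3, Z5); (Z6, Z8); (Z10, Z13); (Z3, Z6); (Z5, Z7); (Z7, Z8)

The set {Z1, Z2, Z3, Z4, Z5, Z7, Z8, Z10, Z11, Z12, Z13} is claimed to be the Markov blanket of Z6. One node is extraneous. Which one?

Children of Z6: Z8, Z12, Z13.
Z6's parents: Z1, Z3, Z4.
Co-parents of Z6 (other parents of its children):
  Z8: Z1, Z2, Z3, Z7
  Z12: Z10, Z11
  Z13: Z8, Z10
MB(Z6) = {Z1, Z2, Z3, Z4, Z7, Z8, Z10, Z11, Z12, Z13}.
Z5 is neither a parent, child, nor co-parent of Z6, so it does not belong.

Z5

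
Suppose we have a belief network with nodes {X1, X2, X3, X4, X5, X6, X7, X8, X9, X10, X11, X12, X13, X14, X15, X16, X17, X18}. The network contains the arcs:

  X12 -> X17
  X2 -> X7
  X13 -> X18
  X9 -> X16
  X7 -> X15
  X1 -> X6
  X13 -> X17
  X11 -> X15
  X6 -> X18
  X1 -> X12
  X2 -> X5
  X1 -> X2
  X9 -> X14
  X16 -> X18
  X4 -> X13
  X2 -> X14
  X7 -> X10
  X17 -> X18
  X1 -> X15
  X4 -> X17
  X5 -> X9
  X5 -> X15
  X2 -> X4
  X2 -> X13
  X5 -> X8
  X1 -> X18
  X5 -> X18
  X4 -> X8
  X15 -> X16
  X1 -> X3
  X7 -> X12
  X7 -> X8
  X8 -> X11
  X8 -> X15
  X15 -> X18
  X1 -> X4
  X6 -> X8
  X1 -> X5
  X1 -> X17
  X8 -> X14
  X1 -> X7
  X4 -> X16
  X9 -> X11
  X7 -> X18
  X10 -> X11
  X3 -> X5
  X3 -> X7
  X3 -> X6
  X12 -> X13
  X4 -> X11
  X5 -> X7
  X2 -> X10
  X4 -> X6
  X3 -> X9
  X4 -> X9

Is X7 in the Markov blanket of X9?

No

Pa(X9) = {X3, X4, X5}.
Ch(X9) = {X11, X14, X16}.
For each child, the remaining parents (spouses of X9):
  X11: X4, X8, X10
  X14: X2, X8
  X16: X4, X15
MB(X9) = {X2, X3, X4, X5, X8, X10, X11, X14, X15, X16}; X7 is not in this set.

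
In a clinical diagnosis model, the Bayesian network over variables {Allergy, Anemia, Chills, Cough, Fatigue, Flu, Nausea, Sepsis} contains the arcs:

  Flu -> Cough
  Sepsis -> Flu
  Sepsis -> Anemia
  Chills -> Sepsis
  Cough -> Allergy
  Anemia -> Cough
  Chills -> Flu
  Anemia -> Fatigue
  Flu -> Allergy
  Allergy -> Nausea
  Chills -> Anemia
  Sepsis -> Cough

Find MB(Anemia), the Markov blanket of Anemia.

{Chills, Cough, Fatigue, Flu, Sepsis}

By definition, MB(Anemia) is built from Anemia's parents, Anemia's children, and the co-parents of Anemia.
Anemia has parents Chills, Sepsis.
Anemia's children: Cough, Fatigue.
Co-parents of Anemia (other parents of its children):
  Cough: Flu, Sepsis
  Fatigue: —
Union: {Chills, Sepsis} ∪ {Cough, Fatigue} ∪ {Flu, Sepsis} = {Chills, Cough, Fatigue, Flu, Sepsis}.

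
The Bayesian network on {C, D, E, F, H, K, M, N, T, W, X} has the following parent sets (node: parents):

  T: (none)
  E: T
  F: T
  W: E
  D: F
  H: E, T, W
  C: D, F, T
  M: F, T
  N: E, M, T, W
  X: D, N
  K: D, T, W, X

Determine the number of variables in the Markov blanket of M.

5

M's children: N.
Parents of M: F, T.
Other parents of M's children:
  parents(N) \ {M} = {E, T, W}.
MB(M) = {E, F, N, T, W}, which has 5 nodes.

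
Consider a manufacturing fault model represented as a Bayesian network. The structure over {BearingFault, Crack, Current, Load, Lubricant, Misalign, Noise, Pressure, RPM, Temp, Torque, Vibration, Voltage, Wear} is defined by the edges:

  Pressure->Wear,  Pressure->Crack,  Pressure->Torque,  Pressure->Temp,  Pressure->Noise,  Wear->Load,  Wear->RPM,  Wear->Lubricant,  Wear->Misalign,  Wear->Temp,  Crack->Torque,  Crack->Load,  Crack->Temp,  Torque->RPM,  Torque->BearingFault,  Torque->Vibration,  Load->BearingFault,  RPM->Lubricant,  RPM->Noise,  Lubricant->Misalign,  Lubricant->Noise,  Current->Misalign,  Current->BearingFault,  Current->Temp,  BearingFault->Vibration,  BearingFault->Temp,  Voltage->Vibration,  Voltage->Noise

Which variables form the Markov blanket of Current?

{BearingFault, Crack, Load, Lubricant, Misalign, Pressure, Temp, Torque, Wear}

Current has children BearingFault, Misalign, Temp.
Current's parents: none.
Parents of each child, excluding Current:
  Misalign also has parents Lubricant, Wear.
  BearingFault also has parents Load, Torque.
  parents(Temp) \ {Current} = {BearingFault, Crack, Pressure, Wear}.
MB(Current) = {BearingFault, Crack, Load, Lubricant, Misalign, Pressure, Temp, Torque, Wear}.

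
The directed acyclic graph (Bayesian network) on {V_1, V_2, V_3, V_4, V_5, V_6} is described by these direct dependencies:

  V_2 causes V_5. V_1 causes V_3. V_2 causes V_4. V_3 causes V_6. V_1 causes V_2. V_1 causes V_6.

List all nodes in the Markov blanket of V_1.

Recall MB(v) = parents ∪ children ∪ spouses, where spouses are the other parents of v's children.
V_1 has no parents.
V_1's children: V_2, V_3, V_6.
For each child, the remaining parents (spouses of V_1):
  V_2: —
  V_3: —
  V_6: V_3
Taking the union gives {V_2, V_3, V_6}.

{V_2, V_3, V_6}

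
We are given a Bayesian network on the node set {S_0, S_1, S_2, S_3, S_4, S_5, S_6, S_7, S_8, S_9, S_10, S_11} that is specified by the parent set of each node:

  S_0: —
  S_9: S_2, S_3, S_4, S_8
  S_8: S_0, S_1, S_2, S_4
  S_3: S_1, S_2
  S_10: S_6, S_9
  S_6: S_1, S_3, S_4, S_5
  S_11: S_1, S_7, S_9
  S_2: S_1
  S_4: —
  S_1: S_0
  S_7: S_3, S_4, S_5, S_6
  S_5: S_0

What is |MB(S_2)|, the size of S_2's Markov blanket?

6

Pa(S_2) = {S_1}.
Ch(S_2) = {S_3, S_8, S_9}.
Co-parents of S_2 (other parents of its children):
  S_3 also has parent S_1.
  parents(S_8) \ {S_2} = {S_0, S_1, S_4}.
  S_9 also has parents S_3, S_4, S_8.
MB(S_2) = {S_0, S_1, S_3, S_4, S_8, S_9}, which has 6 nodes.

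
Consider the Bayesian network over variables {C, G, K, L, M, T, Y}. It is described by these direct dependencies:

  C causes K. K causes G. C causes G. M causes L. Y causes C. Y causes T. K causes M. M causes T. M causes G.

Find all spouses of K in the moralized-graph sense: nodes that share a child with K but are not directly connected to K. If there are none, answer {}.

Children of K: G, M.
  M: no additional parents.
  G also has parents C, M.
Excluding nodes already adjacent to K (C, G, M), the co-parent-only contribution is {}.

{}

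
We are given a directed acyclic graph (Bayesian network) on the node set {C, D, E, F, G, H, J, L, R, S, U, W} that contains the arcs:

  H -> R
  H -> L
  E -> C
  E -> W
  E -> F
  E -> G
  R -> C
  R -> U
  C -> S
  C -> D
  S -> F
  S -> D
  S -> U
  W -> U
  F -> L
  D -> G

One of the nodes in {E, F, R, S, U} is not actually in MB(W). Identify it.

F

Recall MB(v) = parents ∪ children ∪ spouses, where spouses are the other parents of v's children.
Children of W: U.
Parents of W: E.
Parents of each child, excluding W:
  U's other parents are R, S.
MB(W) = {E, R, S, U}.
F is neither a parent, child, nor co-parent of W, so it does not belong.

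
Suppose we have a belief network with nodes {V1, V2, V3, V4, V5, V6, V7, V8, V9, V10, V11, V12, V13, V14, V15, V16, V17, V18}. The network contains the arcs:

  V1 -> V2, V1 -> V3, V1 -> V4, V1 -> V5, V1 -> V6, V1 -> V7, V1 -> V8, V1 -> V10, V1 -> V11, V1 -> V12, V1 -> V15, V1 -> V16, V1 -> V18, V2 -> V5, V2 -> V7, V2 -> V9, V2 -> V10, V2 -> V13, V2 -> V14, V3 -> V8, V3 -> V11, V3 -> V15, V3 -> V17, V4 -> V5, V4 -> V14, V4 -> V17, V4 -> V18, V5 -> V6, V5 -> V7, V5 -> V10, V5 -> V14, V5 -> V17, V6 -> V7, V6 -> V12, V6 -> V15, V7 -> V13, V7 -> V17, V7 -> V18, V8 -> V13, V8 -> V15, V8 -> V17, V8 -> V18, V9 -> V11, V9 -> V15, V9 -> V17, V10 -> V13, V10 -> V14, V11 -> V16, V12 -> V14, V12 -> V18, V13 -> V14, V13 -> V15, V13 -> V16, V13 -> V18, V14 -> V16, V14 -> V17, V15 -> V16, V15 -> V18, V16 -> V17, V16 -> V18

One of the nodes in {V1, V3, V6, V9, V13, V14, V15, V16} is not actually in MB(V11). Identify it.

V6

Recall MB(v) = parents ∪ children ∪ spouses, where spouses are the other parents of v's children.
V11's children: V16.
V11's parents: V1, V3, V9.
Parents of each child, excluding V11:
  parents(V16) \ {V11} = {V1, V13, V14, V15}.
MB(V11) = {V1, V3, V9, V13, V14, V15, V16}.
V6 is neither a parent, child, nor co-parent of V11, so it does not belong.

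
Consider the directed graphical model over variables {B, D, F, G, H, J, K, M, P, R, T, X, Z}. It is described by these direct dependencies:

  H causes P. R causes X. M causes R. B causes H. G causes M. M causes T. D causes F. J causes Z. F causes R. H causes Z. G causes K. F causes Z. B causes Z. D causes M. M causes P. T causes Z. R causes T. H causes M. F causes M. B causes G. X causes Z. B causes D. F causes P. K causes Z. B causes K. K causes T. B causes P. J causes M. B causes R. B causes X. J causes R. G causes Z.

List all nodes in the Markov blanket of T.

{B, F, G, H, J, K, M, R, X, Z}

Children of T: Z.
T has parents K, M, R.
For each child, the remaining parents (spouses of T):
  Z also has parents B, F, G, H, J, K, X.
MB(T) = {B, F, G, H, J, K, M, R, X, Z}.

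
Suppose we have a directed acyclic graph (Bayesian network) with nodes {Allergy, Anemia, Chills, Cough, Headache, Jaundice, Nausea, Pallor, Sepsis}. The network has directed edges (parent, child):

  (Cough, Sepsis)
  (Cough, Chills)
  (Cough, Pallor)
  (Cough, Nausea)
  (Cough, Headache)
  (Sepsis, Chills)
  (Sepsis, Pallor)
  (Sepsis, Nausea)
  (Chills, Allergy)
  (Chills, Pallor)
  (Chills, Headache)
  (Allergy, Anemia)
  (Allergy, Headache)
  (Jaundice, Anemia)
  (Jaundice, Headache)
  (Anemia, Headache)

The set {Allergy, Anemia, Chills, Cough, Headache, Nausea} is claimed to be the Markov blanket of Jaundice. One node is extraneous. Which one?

A node's Markov blanket = Pa ∪ Ch ∪ (parents of Ch other than the node itself).
Jaundice has children Anemia, Headache.
Jaundice has no parents.
Other parents of Jaundice's children:
  Anemia: Allergy
  Headache: Allergy, Anemia, Chills, Cough
MB(Jaundice) = {Allergy, Anemia, Chills, Cough, Headache}.
Nausea is neither a parent, child, nor co-parent of Jaundice, so it does not belong.

Nausea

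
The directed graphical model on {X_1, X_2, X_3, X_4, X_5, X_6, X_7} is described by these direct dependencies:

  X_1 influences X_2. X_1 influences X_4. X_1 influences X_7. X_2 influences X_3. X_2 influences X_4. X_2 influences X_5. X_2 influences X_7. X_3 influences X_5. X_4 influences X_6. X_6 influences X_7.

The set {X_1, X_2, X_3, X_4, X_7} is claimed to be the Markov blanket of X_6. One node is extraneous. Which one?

X_3

Pa(X_6) = {X_4}.
Children of X_6: X_7.
Co-parents of X_6 (other parents of its children):
  X_7 also has parents X_1, X_2.
MB(X_6) = {X_1, X_2, X_4, X_7}.
X_3 is neither a parent, child, nor co-parent of X_6, so it does not belong.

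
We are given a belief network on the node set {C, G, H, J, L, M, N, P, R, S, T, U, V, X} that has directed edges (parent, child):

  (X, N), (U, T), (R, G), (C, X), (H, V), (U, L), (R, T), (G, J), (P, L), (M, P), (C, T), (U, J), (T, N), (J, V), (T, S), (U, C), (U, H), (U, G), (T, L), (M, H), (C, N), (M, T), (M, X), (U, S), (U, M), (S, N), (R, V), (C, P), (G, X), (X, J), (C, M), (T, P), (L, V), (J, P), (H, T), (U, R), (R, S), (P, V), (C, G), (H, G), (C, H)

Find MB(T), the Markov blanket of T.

{C, H, J, L, M, N, P, R, S, U, X}

By definition, MB(T) is built from T's parents, T's children, and the co-parents of T.
T has parents C, H, M, R, U.
T's children: L, N, P, S.
Parents of each child, excluding T:
  P: C, J, M
  L: P, U
  S: R, U
  N: C, S, X
MB(T) = {C, H, J, L, M, N, P, R, S, U, X}.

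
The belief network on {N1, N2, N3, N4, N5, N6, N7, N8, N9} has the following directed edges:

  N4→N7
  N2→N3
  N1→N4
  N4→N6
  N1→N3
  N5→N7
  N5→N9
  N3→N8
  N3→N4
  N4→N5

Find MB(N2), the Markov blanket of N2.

The Markov blanket of a node is its parents, its children, and the other parents of its children.
N2 has child N3.
Pa(N2) = {}.
For each child, the remaining parents (spouses of N2):
  N3: N1
Union: {} ∪ {N3} ∪ {N1} = {N1, N3}.

{N1, N3}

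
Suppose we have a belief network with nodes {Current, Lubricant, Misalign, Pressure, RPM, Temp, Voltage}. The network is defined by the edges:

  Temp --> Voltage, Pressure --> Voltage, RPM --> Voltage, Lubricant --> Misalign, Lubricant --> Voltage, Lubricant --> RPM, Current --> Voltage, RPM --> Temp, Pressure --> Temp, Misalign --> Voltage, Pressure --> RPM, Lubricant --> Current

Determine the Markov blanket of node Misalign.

{Current, Lubricant, Pressure, RPM, Temp, Voltage}

Misalign's children: Voltage.
Pa(Misalign) = {Lubricant}.
Co-parents of Misalign (other parents of its children):
  parents(Voltage) \ {Misalign} = {Current, Lubricant, Pressure, RPM, Temp}.
MB(Misalign) = {Current, Lubricant, Pressure, RPM, Temp, Voltage}.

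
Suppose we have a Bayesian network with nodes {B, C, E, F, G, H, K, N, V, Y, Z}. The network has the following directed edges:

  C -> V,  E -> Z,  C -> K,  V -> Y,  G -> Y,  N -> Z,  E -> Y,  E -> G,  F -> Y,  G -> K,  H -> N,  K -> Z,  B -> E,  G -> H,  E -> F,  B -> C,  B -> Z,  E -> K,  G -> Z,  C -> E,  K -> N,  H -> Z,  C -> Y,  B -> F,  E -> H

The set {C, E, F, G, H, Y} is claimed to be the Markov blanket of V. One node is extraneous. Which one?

H

V has parent C.
Ch(V) = {Y}.
For each child, the remaining parents (spouses of V):
  Y also has parents C, E, F, G.
MB(V) = {C, E, F, G, Y}.
H is neither a parent, child, nor co-parent of V, so it does not belong.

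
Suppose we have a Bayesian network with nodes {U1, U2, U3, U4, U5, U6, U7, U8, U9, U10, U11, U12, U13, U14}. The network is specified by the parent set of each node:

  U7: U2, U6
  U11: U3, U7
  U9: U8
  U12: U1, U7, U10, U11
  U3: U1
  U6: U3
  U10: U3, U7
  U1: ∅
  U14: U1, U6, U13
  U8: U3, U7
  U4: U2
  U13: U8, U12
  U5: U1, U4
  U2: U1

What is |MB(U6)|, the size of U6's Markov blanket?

6

U6 has parent U3.
Children of U6: U7, U14.
For each child, the remaining parents (spouses of U6):
  U7's other parent is U2.
  parents(U14) \ {U6} = {U1, U13}.
MB(U6) = {U1, U2, U3, U7, U13, U14}, which has 6 nodes.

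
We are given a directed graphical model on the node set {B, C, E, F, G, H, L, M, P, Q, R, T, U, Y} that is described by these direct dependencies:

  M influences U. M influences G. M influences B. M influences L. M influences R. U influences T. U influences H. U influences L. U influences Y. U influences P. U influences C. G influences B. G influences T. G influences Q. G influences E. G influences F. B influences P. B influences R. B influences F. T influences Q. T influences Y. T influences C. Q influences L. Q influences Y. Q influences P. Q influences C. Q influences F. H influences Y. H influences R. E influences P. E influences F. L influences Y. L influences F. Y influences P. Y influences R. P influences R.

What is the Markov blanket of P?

{B, E, H, M, Q, R, U, Y}

By definition, MB(P) is built from P's parents, P's children, and the co-parents of P.
Pa(P) = {B, E, Q, U, Y}.
Children of P: R.
Other parents of P's children:
  R: B, H, M, Y
So the Markov blanket of P is {B, E, H, M, Q, R, U, Y}.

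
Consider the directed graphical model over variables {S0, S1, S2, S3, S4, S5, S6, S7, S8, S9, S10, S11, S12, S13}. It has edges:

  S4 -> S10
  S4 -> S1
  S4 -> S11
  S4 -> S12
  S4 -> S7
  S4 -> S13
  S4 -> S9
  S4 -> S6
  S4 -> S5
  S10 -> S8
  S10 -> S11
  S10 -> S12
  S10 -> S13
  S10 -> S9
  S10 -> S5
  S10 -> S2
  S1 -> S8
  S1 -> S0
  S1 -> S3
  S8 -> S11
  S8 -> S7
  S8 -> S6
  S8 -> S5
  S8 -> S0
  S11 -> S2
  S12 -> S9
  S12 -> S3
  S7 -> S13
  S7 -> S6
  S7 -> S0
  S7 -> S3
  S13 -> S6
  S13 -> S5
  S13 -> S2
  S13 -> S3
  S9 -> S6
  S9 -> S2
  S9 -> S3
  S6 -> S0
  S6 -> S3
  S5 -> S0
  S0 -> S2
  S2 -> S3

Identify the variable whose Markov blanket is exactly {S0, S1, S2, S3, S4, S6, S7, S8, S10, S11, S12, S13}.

The target node must have every member of {S0, S1, S2, S3, S4, S6, S7, S8, S10, S11, S12, S13} as a parent, child, or co-parent, and no others.
Parents of S9: S4, S10, S12; children: S2, S3, S6; co-parents: S0, S1, S2, S4, S6, S7, S8, S10, S11, S12, S13.
These exactly cover the given set, so the node is S9.

S9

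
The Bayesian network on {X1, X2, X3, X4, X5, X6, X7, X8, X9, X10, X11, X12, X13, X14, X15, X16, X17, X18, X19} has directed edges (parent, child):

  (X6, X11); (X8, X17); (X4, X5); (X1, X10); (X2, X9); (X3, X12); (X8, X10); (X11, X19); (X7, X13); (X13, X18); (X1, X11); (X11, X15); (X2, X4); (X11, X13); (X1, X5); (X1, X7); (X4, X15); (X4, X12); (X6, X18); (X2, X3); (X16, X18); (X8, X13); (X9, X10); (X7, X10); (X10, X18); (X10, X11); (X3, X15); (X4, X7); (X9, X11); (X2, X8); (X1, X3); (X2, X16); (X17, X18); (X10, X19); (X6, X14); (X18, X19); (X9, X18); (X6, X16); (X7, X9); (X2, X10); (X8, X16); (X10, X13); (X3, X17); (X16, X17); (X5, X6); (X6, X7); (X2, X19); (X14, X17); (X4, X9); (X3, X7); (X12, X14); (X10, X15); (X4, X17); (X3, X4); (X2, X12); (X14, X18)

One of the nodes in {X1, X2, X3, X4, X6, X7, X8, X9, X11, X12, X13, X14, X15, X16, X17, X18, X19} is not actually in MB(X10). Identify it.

Pa(X10) = {X1, X2, X7, X8, X9}.
Children of X10: X11, X13, X15, X18, X19.
For each child, the remaining parents (spouses of X10):
  X11 also has parents X1, X6, X9.
  X13's other parents are X7, X8, X11.
  X15 also has parents X3, X4, X11.
  X18 also has parents X6, X9, X13, X14, X16, X17.
  parents(X19) \ {X10} = {X2, X11, X18}.
MB(X10) = {X1, X2, X3, X4, X6, X7, X8, X9, X11, X13, X14, X15, X16, X17, X18, X19}.
X12 is neither a parent, child, nor co-parent of X10, so it does not belong.

X12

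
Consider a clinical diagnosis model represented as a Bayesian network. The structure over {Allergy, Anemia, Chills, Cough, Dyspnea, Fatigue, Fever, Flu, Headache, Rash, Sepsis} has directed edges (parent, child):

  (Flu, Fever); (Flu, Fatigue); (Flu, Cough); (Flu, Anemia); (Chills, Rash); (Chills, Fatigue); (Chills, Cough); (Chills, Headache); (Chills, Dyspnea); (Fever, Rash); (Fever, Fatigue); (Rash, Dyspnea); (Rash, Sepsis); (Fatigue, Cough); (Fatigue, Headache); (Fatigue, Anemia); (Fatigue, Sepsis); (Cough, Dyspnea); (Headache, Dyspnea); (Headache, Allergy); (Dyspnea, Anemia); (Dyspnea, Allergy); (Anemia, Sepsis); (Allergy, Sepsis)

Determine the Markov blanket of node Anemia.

Pa(Anemia) = {Dyspnea, Fatigue, Flu}.
Ch(Anemia) = {Sepsis}.
Other parents of Anemia's children:
  Sepsis: Allergy, Fatigue, Rash
So the Markov blanket of Anemia is {Allergy, Dyspnea, Fatigue, Flu, Rash, Sepsis}.

{Allergy, Dyspnea, Fatigue, Flu, Rash, Sepsis}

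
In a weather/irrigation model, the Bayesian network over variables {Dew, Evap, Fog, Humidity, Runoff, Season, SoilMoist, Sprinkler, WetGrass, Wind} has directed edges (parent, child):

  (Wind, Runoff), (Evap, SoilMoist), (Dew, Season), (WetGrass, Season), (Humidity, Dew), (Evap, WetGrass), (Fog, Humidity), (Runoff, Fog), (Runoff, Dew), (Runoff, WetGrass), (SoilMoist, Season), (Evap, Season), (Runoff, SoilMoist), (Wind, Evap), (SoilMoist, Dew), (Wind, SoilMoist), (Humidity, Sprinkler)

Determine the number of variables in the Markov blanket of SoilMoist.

7

Children of SoilMoist: Dew, Season.
Pa(SoilMoist) = {Evap, Runoff, Wind}.
Parents of each child, excluding SoilMoist:
  Dew also has parents Humidity, Runoff.
  Season's other parents are Dew, Evap, WetGrass.
MB(SoilMoist) = {Dew, Evap, Humidity, Runoff, Season, WetGrass, Wind}, which has 7 nodes.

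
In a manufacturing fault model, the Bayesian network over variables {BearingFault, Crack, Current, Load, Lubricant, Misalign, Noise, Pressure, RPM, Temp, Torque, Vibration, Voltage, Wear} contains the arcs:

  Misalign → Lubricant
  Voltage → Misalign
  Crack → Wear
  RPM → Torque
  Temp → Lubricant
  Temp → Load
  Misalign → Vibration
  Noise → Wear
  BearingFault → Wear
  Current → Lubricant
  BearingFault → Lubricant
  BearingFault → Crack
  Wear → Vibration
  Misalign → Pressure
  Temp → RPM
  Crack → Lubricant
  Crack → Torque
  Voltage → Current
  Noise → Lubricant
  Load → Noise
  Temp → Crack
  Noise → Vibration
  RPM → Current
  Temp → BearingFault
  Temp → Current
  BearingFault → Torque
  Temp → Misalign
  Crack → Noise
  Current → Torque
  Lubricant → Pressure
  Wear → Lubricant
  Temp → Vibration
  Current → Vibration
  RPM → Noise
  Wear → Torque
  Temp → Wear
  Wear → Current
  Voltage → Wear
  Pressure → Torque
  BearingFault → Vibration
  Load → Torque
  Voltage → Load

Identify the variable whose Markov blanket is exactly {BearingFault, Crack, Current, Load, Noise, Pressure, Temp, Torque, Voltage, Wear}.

RPM

The target node must have every member of {BearingFault, Crack, Current, Load, Noise, Pressure, Temp, Torque, Voltage, Wear} as a parent, child, or co-parent, and no others.
Parents of RPM: Temp; children: Current, Noise, Torque; co-parents: BearingFault, Crack, Current, Load, Pressure, Temp, Voltage, Wear.
These exactly cover the given set, so the node is RPM.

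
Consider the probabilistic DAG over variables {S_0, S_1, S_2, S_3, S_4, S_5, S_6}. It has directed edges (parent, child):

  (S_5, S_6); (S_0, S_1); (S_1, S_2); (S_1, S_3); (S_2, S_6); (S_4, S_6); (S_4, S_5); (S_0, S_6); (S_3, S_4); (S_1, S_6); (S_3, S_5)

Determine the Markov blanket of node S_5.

{S_0, S_1, S_2, S_3, S_4, S_6}

A node's Markov blanket = Pa ∪ Ch ∪ (parents of Ch other than the node itself).
Parents of S_5: S_3, S_4.
S_5 has child S_6.
Co-parents of S_5 (other parents of its children):
  S_6's other parents are S_0, S_1, S_2, S_4.
MB(S_5) = {S_0, S_1, S_2, S_3, S_4, S_6}.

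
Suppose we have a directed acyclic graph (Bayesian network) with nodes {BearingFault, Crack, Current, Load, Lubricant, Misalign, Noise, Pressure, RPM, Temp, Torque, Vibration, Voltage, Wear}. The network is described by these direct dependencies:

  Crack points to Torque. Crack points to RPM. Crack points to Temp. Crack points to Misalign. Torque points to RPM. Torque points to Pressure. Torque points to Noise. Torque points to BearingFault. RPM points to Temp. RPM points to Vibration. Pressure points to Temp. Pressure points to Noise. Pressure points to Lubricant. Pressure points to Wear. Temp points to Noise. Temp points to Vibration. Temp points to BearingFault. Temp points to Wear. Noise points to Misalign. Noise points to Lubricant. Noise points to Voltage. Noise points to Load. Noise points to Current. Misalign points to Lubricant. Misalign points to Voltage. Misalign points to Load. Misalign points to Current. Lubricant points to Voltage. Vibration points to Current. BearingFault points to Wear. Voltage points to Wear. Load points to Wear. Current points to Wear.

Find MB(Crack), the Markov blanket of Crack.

{Misalign, Noise, Pressure, RPM, Temp, Torque}

Crack has no parents.
Ch(Crack) = {Misalign, RPM, Temp, Torque}.
Parents of each child, excluding Crack:
  Torque: —
  RPM: Torque
  Temp: Pressure, RPM
  Misalign: Noise
Union: {} ∪ {Misalign, RPM, Temp, Torque} ∪ {Noise, Pressure, RPM, Torque} = {Misalign, Noise, Pressure, RPM, Temp, Torque}.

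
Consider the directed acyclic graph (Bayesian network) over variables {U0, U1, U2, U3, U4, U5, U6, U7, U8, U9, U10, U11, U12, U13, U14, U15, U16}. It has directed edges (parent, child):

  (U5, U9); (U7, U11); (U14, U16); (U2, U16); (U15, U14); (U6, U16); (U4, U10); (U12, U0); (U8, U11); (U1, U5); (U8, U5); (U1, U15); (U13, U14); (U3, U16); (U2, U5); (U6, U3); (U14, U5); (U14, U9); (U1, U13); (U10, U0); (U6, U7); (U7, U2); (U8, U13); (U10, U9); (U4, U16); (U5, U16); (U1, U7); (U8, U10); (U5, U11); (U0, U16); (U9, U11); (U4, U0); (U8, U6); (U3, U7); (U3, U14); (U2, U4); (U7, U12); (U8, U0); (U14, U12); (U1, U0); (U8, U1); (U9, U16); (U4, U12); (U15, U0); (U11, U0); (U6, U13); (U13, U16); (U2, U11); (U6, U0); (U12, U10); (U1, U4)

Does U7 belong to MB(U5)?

U7 is a co-parent of U5: both are parents of U11.
So U7 ∈ MB(U5).

Yes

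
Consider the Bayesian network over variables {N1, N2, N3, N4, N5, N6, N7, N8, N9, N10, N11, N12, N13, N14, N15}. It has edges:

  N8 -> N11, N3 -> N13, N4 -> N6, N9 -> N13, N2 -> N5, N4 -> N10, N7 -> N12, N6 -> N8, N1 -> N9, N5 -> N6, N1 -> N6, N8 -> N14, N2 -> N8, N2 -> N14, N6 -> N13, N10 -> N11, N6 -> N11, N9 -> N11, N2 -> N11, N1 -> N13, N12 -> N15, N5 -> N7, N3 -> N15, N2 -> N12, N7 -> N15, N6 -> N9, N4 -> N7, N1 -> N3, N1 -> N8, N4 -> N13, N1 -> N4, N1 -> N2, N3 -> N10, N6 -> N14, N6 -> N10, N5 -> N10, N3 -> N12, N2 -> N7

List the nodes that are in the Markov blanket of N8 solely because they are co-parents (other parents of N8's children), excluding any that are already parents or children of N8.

{N9, N10}

Children of N8: N11, N14.
  N11: N2, N6, N9, N10
  N14: N2, N6
Excluding nodes already adjacent to N8 (N1, N2, N6, N11, N14), the co-parent-only contribution is {N9, N10}.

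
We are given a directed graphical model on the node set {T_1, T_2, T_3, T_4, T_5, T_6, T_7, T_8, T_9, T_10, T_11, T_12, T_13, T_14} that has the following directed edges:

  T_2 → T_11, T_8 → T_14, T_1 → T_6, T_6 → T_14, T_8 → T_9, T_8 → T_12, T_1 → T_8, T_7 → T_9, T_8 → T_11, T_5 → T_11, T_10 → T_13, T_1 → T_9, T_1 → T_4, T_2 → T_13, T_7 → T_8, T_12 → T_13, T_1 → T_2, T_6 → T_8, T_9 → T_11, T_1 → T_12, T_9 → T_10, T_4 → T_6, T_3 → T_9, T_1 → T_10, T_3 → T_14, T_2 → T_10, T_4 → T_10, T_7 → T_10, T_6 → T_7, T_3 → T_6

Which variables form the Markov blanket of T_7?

{T_1, T_2, T_3, T_4, T_6, T_8, T_9, T_10}

T_7 has parent T_6.
T_7's children: T_8, T_9, T_10.
Co-parents of T_7 (other parents of its children):
  T_8's other parents are T_1, T_6.
  T_9's other parents are T_1, T_3, T_8.
  T_10's other parents are T_1, T_2, T_4, T_9.
So the Markov blanket of T_7 is {T_1, T_2, T_3, T_4, T_6, T_8, T_9, T_10}.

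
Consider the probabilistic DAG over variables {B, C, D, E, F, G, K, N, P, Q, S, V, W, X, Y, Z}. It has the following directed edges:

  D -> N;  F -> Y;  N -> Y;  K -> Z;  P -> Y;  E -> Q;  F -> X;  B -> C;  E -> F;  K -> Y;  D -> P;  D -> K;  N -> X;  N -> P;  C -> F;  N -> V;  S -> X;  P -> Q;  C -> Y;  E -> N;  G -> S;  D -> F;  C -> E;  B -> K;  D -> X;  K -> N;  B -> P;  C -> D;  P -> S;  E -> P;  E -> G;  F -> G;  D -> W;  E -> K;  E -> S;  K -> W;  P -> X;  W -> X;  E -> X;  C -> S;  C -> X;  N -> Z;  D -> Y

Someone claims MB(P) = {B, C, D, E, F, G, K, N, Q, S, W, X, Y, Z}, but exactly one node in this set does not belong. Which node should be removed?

Z

A node's Markov blanket = Pa ∪ Ch ∪ (parents of Ch other than the node itself).
Parents of P: B, D, E, N.
P's children: Q, S, X, Y.
Co-parents of P (other parents of its children):
  Q: E
  S: C, E, G
  X: C, D, E, F, N, S, W
  Y: C, D, F, K, N
MB(P) = {B, C, D, E, F, G, K, N, Q, S, W, X, Y}.
Z is neither a parent, child, nor co-parent of P, so it does not belong.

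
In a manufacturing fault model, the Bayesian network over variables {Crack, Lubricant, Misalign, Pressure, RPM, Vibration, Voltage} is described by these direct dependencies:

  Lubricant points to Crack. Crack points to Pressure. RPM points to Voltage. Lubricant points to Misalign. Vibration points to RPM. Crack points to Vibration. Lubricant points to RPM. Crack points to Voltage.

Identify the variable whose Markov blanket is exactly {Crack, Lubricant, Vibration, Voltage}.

RPM

The target node must have every member of {Crack, Lubricant, Vibration, Voltage} as a parent, child, or co-parent, and no others.
Parents of RPM: Lubricant, Vibration; children: Voltage; co-parents: Crack.
These exactly cover the given set, so the node is RPM.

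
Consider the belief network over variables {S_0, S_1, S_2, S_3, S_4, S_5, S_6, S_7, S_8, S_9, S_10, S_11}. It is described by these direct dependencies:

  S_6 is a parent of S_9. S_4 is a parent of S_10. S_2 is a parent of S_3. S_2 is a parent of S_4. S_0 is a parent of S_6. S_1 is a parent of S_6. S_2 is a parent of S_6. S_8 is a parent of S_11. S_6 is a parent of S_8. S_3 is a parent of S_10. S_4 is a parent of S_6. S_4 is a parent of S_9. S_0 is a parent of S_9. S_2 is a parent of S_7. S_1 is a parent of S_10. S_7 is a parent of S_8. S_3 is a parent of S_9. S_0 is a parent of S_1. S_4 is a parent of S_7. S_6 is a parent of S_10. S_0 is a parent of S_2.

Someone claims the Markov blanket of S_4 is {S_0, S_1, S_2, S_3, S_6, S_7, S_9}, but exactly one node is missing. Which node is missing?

Recall MB(v) = parents ∪ children ∪ spouses, where spouses are the other parents of v's children.
S_4 has parent S_2.
S_4's children: S_6, S_7, S_9, S_10.
Parents of each child, excluding S_4:
  S_6: S_0, S_1, S_2
  S_7: S_2
  S_9: S_0, S_3, S_6
  S_10: S_1, S_3, S_6
MB(S_4) = {S_0, S_1, S_2, S_3, S_6, S_7, S_9, S_10}.
Comparing with the claimed set, S_10 is missing.

S_10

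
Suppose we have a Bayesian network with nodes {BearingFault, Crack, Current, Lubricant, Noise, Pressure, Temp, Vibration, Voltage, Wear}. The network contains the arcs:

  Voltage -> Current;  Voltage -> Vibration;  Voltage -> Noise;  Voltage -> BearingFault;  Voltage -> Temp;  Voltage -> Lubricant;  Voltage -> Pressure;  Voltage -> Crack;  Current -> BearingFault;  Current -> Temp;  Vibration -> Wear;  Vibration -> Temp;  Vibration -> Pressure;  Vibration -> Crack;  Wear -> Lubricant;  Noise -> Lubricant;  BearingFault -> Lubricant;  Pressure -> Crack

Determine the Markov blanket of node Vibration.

{Crack, Current, Pressure, Temp, Voltage, Wear}

Vibration's parents: Voltage.
Children of Vibration: Crack, Pressure, Temp, Wear.
For each child, the remaining parents (spouses of Vibration):
  Wear: no additional parents.
  Temp's other parents are Current, Voltage.
  Pressure's other parent is Voltage.
  Crack's other parents are Pressure, Voltage.
Union: {Voltage} ∪ {Crack, Pressure, Temp, Wear} ∪ {Current, Pressure, Voltage} = {Crack, Current, Pressure, Temp, Voltage, Wear}.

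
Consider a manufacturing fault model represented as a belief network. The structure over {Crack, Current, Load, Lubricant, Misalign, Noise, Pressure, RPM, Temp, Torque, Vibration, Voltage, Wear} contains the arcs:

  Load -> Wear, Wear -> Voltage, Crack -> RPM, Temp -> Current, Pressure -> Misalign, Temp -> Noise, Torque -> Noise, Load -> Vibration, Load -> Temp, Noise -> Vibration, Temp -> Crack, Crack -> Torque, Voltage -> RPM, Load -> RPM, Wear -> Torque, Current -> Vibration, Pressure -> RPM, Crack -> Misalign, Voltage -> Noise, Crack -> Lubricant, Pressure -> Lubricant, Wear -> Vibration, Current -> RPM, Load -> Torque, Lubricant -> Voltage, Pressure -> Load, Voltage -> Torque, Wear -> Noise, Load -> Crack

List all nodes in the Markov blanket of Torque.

{Crack, Load, Noise, Temp, Voltage, Wear}

Recall MB(v) = parents ∪ children ∪ spouses, where spouses are the other parents of v's children.
Pa(Torque) = {Crack, Load, Voltage, Wear}.
Torque's children: Noise.
Other parents of Torque's children:
  parents(Noise) \ {Torque} = {Temp, Voltage, Wear}.
Union: {Crack, Load, Voltage, Wear} ∪ {Noise} ∪ {Temp, Voltage, Wear} = {Crack, Load, Noise, Temp, Voltage, Wear}.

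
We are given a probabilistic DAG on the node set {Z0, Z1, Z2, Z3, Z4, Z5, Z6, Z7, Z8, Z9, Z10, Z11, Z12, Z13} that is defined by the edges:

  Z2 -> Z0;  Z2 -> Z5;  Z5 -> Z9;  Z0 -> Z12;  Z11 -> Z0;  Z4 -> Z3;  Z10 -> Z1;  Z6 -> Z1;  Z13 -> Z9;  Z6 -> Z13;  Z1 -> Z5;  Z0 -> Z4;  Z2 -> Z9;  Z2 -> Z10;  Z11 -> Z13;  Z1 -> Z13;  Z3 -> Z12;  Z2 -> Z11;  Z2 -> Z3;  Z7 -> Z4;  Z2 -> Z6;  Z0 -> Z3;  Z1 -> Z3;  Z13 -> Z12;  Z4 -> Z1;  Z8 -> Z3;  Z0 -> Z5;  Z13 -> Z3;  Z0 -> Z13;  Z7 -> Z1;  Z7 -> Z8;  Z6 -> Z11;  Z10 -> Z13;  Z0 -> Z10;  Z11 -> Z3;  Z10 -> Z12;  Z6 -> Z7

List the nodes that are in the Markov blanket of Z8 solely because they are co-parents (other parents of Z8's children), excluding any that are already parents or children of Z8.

Children of Z8: Z3.
  Z3's other parents are Z0, Z1, Z2, Z4, Z11, Z13.
Excluding nodes already adjacent to Z8 (Z3, Z7), the co-parent-only contribution is {Z0, Z1, Z2, Z4, Z11, Z13}.

{Z0, Z1, Z2, Z4, Z11, Z13}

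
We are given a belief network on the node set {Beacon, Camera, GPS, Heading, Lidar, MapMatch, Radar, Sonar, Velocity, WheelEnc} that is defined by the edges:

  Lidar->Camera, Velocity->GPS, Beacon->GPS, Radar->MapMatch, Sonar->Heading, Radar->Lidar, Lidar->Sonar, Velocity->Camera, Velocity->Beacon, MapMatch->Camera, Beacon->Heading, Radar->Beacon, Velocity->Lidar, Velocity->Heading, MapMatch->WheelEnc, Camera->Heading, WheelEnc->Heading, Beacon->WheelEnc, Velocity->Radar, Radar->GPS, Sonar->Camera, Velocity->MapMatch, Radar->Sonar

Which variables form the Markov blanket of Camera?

Camera's parents: Lidar, MapMatch, Sonar, Velocity.
Camera's children: Heading.
Other parents of Camera's children:
  Heading: Beacon, Sonar, Velocity, WheelEnc
Union: {Lidar, MapMatch, Sonar, Velocity} ∪ {Heading} ∪ {Beacon, Sonar, Velocity, WheelEnc} = {Beacon, Heading, Lidar, MapMatch, Sonar, Velocity, WheelEnc}.

{Beacon, Heading, Lidar, MapMatch, Sonar, Velocity, WheelEnc}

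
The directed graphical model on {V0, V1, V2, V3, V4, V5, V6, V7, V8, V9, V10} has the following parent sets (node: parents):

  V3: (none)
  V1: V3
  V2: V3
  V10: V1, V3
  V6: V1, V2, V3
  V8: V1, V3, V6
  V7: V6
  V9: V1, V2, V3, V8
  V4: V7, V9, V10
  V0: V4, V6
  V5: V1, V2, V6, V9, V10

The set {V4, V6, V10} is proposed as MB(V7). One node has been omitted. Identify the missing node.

V9

A node's Markov blanket = Pa ∪ Ch ∪ (parents of Ch other than the node itself).
V7's children: V4.
V7 has parent V6.
Parents of each child, excluding V7:
  V4: V9, V10
MB(V7) = {V4, V6, V9, V10}.
Comparing with the claimed set, V9 is missing.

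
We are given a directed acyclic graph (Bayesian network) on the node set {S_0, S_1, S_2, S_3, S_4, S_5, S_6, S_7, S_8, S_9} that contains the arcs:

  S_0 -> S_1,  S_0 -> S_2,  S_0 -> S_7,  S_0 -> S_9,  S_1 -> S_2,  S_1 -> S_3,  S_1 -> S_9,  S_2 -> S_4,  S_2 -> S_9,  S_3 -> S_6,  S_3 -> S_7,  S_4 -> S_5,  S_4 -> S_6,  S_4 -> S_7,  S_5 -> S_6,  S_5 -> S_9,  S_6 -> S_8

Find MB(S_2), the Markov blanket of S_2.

{S_0, S_1, S_4, S_5, S_9}

A node's Markov blanket = Pa ∪ Ch ∪ (parents of Ch other than the node itself).
Parents of S_2: S_0, S_1.
Ch(S_2) = {S_4, S_9}.
Parents of each child, excluding S_2:
  S_4 has no other parent.
  S_9 also has parents S_0, S_1, S_5.
Taking the union gives {S_0, S_1, S_4, S_5, S_9}.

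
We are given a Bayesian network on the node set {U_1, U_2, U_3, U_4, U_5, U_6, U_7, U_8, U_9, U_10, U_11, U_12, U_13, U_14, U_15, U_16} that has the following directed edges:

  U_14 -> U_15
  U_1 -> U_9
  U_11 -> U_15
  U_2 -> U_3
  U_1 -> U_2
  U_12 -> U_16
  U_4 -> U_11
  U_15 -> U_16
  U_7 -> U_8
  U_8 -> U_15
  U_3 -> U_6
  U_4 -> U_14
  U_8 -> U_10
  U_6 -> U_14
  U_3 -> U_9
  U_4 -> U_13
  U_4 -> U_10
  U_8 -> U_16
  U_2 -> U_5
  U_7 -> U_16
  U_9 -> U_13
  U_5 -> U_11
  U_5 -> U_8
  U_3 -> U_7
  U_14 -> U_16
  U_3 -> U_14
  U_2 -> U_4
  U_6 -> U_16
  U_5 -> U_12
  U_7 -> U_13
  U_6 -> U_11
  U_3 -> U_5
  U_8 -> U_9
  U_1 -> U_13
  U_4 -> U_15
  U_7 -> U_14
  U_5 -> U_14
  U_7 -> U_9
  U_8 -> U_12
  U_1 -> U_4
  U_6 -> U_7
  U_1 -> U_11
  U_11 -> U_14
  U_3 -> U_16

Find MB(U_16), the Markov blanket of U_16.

{U_3, U_6, U_7, U_8, U_12, U_14, U_15}

A node's Markov blanket = Pa ∪ Ch ∪ (parents of Ch other than the node itself).
U_16 has no children.
U_16's parents: U_3, U_6, U_7, U_8, U_12, U_14, U_15.
U_16 has no children, so there are no co-parents.
Union: {U_3, U_6, U_7, U_8, U_12, U_14, U_15} ∪ {} ∪ {} = {U_3, U_6, U_7, U_8, U_12, U_14, U_15}.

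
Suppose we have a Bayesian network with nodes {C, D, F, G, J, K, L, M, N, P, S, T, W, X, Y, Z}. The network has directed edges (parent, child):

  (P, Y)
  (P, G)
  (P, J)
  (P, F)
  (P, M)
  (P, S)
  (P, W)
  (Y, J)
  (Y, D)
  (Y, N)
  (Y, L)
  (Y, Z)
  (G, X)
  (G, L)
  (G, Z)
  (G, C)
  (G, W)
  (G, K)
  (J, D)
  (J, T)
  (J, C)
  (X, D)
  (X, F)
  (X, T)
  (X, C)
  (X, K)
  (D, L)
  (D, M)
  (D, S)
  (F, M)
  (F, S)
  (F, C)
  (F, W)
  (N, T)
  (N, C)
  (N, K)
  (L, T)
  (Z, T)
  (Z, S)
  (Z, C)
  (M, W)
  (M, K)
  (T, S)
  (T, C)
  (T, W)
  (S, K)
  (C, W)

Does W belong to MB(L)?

The Markov blanket of a node is its parents, its children, and the other parents of its children.
Ch(L) = {T}.
Parents of L: D, G, Y.
Co-parents of L (other parents of its children):
  T: J, N, X, Z
MB(L) = {D, G, J, N, T, X, Y, Z}; W is not in this set.

No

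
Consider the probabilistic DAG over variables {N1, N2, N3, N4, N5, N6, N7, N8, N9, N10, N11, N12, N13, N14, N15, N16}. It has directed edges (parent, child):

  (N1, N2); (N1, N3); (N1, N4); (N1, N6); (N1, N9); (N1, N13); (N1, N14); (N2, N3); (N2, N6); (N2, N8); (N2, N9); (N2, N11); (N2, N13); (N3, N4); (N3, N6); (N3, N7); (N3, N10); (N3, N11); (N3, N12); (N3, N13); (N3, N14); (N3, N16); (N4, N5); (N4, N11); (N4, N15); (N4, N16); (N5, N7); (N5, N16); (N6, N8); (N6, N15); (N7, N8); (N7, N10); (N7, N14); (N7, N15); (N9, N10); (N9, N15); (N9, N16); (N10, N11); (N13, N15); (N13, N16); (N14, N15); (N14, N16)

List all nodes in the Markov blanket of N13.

Parents of N13: N1, N2, N3.
Ch(N13) = {N15, N16}.
Co-parents of N13 (other parents of its children):
  parents(N15) \ {N13} = {N4, N6, N7, N9, N14}.
  N16's other parents are N3, N4, N5, N9, N14.
So the Markov blanket of N13 is {N1, N2, N3, N4, N5, N6, N7, N9, N14, N15, N16}.

{N1, N2, N3, N4, N5, N6, N7, N9, N14, N15, N16}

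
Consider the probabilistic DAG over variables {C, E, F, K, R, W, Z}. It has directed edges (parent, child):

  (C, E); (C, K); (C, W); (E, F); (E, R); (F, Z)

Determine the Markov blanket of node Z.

{F}

Z's parents: F.
Z has no children.
With no children, Z has no spouses; the co-parent set is empty.
Taking the union gives {F}.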